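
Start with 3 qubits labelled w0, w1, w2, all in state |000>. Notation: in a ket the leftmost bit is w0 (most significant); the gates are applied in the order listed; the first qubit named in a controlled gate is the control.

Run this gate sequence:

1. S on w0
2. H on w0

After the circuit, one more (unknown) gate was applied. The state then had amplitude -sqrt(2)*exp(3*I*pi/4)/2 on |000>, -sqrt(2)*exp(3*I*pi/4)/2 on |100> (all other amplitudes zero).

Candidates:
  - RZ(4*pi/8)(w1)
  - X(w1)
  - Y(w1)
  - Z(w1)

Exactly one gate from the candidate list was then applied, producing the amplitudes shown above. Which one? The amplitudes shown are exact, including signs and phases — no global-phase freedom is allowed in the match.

It was RZ(4*pi/8)(w1) that produced the state shown.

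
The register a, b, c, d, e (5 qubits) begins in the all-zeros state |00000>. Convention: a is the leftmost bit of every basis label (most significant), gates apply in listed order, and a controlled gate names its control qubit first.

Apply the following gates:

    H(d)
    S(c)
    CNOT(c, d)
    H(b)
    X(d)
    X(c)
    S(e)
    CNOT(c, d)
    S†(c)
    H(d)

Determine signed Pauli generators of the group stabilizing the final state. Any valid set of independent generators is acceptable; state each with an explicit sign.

The stabilizer group can be generated by +IXIII, +ZIIII, -IIZII, +IIIZI, +IIIIZ, among other valid generating sets.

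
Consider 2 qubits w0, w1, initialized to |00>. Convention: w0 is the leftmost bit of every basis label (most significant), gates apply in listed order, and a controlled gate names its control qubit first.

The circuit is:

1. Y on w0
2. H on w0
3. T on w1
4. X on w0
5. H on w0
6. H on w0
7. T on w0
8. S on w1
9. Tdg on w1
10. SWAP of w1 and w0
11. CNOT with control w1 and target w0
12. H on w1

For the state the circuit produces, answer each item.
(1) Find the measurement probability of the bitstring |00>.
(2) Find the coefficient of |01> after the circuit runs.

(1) A full measurement returns |00> with probability 1/4.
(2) The final state's coefficient on |01> equals -I/2.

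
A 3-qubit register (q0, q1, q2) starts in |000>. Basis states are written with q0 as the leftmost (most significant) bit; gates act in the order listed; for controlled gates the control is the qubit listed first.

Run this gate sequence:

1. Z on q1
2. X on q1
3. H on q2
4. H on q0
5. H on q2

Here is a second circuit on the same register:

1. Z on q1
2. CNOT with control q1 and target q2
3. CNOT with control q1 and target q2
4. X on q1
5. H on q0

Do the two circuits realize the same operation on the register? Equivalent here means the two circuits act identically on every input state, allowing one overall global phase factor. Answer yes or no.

Yes — the two circuits implement the same unitary up to a global phase.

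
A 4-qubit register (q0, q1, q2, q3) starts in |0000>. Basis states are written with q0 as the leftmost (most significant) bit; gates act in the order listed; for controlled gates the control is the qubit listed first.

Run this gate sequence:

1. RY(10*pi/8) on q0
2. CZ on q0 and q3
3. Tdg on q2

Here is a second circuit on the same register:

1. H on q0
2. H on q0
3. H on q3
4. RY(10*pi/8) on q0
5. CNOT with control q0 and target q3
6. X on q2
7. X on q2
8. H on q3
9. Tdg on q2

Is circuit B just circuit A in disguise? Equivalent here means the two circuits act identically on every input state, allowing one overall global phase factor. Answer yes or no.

Yes, they are equivalent — the unitaries differ by at most a global phase.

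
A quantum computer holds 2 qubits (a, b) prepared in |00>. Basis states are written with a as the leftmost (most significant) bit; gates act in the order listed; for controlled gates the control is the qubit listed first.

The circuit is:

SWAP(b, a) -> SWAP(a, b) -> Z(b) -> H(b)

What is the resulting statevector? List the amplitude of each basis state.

The final amplitudes are sqrt(2)/2 on |00>, sqrt(2)/2 on |01>, 0 on |10>, 0 on |11>.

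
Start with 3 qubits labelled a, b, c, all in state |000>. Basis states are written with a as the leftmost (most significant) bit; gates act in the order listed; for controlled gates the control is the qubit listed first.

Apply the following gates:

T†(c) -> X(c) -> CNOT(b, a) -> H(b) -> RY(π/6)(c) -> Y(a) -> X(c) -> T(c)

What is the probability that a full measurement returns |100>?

Outcome |100> occurs with probability sqrt(3)/8 + 1/4.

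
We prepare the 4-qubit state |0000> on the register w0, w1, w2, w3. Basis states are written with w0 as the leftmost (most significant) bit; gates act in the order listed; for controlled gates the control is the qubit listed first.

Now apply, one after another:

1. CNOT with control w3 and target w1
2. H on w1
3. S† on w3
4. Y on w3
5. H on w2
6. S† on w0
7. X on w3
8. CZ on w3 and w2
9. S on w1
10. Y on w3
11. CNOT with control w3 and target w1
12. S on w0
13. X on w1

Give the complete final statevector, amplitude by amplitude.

After the circuit, the state carries amplitude -1/2 on |0001>, -1/2 on |0011>, -I/2 on |0101>, -I/2 on |0111>, and 0 on every other basis state.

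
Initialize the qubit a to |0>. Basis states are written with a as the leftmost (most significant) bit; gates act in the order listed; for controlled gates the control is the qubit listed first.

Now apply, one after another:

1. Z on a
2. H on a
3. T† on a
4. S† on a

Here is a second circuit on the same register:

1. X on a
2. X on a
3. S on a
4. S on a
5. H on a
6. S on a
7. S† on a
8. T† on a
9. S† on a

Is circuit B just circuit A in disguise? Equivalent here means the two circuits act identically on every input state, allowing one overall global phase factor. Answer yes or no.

Yes, they are equivalent — the unitaries differ by at most a global phase.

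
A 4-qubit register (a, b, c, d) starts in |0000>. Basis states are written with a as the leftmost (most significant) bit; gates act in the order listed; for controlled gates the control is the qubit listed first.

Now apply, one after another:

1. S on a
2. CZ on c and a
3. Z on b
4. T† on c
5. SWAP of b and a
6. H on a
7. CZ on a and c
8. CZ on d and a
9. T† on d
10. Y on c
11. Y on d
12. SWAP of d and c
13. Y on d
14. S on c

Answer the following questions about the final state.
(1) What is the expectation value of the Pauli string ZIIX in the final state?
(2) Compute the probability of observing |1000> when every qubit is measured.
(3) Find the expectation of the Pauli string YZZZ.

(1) The observable ZIIX averages to 0.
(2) Outcome |1000> occurs with probability 0.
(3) The expectation value of YZZZ is 0.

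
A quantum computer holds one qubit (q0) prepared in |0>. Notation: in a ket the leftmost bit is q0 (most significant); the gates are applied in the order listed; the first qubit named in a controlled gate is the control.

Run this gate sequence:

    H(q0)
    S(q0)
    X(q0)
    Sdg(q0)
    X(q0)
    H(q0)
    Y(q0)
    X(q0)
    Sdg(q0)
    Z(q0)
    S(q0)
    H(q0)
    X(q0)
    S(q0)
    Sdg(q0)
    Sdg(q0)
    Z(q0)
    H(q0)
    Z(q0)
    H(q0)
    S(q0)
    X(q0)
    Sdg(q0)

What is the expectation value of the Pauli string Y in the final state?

The observable Y averages to 1.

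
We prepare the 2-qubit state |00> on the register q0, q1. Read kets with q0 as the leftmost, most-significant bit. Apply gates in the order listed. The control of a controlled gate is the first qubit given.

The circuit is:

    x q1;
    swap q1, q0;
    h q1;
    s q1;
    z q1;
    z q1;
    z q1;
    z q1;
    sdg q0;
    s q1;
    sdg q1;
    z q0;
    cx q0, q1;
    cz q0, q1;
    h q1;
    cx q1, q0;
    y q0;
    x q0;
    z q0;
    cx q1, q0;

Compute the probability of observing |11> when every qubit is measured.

Outcome |11> occurs with probability 1/2. Key observation: gates 10-11 undo each other exactly, leaving only the rest of the circuit to track.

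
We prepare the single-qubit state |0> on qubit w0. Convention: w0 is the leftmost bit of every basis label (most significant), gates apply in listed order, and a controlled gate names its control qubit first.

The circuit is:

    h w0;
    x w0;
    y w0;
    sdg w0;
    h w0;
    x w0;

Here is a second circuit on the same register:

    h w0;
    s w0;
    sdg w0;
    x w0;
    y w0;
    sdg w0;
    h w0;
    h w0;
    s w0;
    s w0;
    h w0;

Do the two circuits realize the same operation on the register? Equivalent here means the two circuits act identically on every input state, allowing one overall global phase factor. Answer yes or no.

Yes, they are equivalent — the unitaries differ by at most a global phase.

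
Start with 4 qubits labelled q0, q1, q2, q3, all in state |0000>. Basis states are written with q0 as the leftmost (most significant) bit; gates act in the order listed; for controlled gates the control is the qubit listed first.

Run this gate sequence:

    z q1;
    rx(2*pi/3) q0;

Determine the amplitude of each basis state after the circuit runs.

The resulting statevector has amplitude 1/2 on |0000>, -sqrt(3)*I/2 on |1000>, and 0 on every other basis state.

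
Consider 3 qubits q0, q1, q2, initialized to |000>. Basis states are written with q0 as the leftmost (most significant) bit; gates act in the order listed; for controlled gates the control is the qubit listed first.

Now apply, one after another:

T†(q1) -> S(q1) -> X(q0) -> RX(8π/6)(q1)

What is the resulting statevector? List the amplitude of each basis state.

After the circuit, the state carries amplitude -1/2 on |100>, -sqrt(3)*I/2 on |110>, and 0 on every other basis state.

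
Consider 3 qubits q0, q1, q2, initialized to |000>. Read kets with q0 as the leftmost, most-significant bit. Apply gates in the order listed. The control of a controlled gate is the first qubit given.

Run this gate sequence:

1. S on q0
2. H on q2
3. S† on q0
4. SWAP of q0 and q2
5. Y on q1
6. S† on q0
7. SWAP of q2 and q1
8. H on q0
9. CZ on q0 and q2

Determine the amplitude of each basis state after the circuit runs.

The final amplitudes are 1/2 + I/2 on |001>, 1/2 - I/2 on |101>, and 0 on every other basis state.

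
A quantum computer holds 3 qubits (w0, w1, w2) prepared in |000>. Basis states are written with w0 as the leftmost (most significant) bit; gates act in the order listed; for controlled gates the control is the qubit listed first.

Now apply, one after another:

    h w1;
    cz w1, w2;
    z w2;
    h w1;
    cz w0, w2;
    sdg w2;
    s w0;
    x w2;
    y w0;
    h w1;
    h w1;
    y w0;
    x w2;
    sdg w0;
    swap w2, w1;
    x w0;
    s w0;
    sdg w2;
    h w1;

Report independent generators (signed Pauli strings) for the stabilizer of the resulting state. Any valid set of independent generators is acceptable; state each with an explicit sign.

The final state is stabilized by the group generated by +IXI, -ZII, +IIZ; other independent generating sets are equally valid.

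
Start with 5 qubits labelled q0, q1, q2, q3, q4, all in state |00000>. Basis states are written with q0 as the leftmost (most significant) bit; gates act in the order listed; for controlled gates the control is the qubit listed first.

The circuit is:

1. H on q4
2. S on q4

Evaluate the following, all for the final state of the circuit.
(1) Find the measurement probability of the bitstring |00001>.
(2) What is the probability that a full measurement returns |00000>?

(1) The probability of measuring |00001> is 1/2.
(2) Outcome |00000> occurs with probability 1/2.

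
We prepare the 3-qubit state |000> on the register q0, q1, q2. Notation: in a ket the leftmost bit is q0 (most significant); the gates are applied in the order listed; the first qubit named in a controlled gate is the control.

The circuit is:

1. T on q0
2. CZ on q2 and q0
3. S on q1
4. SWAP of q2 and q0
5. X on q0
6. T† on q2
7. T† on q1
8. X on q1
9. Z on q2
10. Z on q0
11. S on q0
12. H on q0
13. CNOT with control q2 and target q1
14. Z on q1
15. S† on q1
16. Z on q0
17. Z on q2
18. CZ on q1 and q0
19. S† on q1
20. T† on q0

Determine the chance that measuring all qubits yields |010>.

A full measurement returns |010> with probability 1/2.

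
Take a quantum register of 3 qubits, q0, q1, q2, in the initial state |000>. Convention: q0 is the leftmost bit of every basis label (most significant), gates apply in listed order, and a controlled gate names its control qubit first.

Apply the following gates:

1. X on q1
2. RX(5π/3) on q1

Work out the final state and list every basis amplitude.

After the circuit, the state carries amplitude -I/2 on |000>, -sqrt(3)/2 on |010>, and 0 on every other basis state.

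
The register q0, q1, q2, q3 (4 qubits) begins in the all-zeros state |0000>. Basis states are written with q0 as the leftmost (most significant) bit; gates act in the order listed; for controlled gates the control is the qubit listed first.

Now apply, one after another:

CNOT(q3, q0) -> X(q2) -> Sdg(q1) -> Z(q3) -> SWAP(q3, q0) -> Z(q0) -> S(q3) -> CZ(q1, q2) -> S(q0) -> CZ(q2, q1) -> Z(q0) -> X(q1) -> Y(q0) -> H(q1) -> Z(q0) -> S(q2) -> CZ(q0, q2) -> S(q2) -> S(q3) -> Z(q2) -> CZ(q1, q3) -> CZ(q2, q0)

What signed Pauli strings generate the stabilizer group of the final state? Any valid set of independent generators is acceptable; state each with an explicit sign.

The final state is stabilized by the group generated by -IXII, -ZIII, -IIZI, +IIIZ; other independent generating sets are equally valid.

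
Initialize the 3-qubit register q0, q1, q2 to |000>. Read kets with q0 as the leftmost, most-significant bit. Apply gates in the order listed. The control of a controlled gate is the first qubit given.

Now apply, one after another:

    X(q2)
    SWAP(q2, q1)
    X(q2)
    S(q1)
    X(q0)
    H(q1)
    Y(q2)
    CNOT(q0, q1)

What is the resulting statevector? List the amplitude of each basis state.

After the circuit, the state carries amplitude -sqrt(2)/2 on |100>, sqrt(2)/2 on |110>, and 0 on every other basis state.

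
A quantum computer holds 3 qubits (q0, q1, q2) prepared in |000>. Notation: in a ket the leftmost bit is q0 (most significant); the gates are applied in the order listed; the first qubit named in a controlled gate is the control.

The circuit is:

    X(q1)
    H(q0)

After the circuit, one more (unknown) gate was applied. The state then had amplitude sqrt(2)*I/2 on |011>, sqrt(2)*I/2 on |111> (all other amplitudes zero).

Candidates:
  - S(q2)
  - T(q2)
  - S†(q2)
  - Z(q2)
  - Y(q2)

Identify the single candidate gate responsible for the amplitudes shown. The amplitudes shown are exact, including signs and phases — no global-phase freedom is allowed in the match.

It was Y(q2) that produced the state shown.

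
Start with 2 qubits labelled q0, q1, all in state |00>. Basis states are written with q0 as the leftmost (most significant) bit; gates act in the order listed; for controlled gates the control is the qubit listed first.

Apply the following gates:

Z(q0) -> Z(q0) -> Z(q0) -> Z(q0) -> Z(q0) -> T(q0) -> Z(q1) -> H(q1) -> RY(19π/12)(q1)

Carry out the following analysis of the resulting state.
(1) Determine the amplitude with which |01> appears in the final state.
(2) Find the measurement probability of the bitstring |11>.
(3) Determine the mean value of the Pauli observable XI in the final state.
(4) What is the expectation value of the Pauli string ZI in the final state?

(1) The amplitude on |01> is -sqrt(2*sqrt(2) + 4)/8 - sqrt(12 - 6*sqrt(2))/8 - sqrt(4 - 2*sqrt(2))/8 + sqrt(6*sqrt(2) + 12)/8.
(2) The probability of measuring |11> is 0.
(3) In the final state, XI has expectation 0.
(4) In the final state, ZI has expectation 1.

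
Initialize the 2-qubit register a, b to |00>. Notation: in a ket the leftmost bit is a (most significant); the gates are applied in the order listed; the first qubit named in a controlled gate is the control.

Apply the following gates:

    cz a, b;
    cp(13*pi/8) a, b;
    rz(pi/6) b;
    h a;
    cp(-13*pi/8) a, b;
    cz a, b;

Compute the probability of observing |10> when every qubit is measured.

Outcome |10> occurs with probability 1/2.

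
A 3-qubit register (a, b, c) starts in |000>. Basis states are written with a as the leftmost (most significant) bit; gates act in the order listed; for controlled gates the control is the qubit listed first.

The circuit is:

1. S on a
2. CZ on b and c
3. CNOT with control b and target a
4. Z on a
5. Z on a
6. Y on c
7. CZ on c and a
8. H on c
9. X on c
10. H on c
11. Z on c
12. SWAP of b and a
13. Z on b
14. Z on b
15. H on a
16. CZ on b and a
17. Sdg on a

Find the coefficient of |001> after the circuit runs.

The amplitude on |001> is sqrt(2)*I/2. Key observation: gates 8-11 undo each other exactly, leaving only the rest of the circuit to track.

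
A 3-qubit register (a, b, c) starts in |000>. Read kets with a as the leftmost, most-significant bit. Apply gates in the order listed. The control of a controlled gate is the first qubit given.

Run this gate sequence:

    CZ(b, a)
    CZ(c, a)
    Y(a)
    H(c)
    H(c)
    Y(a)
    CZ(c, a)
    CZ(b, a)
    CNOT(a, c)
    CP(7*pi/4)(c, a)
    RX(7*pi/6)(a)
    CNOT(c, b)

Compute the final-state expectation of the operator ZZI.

The expectation value of ZZI is -sqrt(3)/2. Key observation: the block from step 1 through step 8 cancels to the identity and can be dropped.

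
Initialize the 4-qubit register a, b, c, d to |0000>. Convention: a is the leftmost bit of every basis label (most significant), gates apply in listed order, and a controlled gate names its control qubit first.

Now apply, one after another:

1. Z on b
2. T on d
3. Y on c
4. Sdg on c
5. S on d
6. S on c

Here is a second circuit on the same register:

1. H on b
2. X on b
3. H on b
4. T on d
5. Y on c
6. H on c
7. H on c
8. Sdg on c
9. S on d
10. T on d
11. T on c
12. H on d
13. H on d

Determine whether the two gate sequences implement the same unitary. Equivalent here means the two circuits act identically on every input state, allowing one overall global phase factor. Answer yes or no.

No, they are not equivalent — no single phase factor reconciles the two unitaries.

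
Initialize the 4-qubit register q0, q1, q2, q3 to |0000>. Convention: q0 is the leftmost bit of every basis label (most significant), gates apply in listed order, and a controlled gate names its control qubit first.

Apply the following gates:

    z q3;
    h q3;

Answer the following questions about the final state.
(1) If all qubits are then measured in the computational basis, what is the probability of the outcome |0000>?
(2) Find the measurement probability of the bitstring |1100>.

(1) The probability of measuring |0000> is 1/2.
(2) Outcome |1100> occurs with probability 0.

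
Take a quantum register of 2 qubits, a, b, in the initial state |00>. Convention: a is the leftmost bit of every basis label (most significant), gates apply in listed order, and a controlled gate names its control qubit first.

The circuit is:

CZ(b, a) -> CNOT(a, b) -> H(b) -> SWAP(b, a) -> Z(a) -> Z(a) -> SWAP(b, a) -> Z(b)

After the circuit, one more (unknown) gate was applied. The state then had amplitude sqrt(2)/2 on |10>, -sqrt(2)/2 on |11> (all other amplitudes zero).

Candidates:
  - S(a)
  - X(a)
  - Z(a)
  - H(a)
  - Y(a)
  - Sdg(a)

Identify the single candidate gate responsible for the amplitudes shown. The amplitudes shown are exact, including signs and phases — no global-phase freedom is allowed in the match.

The applied gate was X(a). Key observation: the block from step 4 through step 7 cancels to the identity and can be dropped.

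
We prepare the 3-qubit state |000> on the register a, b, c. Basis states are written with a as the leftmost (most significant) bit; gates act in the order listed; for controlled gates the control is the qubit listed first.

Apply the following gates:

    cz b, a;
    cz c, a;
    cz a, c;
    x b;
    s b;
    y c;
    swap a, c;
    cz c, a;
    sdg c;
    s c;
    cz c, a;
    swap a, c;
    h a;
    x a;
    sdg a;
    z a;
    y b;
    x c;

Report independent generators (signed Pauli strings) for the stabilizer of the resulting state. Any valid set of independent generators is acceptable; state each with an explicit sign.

The stabilizer group can be generated by +YII, +IZI, +IIZ, among other valid generating sets. Key observation: gates 7-12 undo each other exactly, leaving only the rest of the circuit to track.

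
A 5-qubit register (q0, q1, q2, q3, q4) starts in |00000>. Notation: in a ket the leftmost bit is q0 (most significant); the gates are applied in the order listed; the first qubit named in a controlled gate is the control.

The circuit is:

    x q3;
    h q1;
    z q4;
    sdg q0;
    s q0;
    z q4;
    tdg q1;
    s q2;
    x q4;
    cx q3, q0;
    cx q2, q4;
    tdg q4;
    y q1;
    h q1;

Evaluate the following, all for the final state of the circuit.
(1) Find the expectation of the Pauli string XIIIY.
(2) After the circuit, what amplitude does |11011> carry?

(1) In the final state, XIIIY has expectation 0.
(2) The final state's coefficient on |11011> equals -1/2 - exp(I*pi/4)/2.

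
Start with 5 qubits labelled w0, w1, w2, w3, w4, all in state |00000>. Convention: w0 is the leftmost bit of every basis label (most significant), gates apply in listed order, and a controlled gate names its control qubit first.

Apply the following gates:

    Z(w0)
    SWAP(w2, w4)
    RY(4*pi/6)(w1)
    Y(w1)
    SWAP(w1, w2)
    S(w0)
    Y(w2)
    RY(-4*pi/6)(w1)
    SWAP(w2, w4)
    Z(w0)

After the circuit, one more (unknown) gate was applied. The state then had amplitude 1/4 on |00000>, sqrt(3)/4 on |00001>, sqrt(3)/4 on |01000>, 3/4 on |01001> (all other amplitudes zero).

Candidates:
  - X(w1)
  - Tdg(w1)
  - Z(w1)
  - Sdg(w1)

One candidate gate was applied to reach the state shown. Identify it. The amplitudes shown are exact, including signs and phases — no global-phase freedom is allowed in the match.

It was Z(w1) that produced the state shown.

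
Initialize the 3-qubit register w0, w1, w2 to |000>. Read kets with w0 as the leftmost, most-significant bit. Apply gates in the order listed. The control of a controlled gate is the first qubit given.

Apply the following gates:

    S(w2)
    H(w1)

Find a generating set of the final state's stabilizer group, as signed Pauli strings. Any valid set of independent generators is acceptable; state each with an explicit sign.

The final state is stabilized by the group generated by +IXI, +ZII, +IIZ; other independent generating sets are equally valid.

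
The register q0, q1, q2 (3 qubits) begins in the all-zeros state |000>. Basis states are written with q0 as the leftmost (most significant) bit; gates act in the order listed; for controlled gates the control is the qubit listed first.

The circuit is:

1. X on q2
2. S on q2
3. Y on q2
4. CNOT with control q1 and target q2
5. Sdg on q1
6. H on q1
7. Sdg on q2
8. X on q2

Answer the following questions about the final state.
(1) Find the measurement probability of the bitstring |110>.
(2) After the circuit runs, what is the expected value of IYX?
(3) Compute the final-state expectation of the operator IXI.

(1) The probability of measuring |110> is 0.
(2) The observable IYX averages to 0.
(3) In the final state, IXI has expectation 1.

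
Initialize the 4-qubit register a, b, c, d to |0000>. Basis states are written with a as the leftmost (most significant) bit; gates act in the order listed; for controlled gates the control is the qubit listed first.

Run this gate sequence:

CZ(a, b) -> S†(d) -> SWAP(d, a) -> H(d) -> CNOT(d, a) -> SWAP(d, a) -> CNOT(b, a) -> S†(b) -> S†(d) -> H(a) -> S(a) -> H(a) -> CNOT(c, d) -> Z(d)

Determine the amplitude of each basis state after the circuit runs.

The resulting statevector has amplitude sqrt(2)*(1 + I)/4 on |0000>, sqrt(2)*(1 + I)/4 on |0001>, sqrt(2)*(1 - I)/4 on |1000>, sqrt(2)*(-1 + I)/4 on |1001>, and 0 on every other basis state.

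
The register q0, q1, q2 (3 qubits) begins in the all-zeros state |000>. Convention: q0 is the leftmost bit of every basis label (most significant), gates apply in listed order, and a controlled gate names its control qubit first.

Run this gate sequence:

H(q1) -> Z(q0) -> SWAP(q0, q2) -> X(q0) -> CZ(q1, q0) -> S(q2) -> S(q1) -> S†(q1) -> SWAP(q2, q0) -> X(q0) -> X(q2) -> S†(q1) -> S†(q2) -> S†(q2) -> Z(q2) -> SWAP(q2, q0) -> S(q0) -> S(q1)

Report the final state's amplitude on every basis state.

After the circuit, the state carries amplitude sqrt(2)/2 on |001>, -sqrt(2)/2 on |011>, and 0 on every other basis state. Key observation: steps 7-8 multiply out to the identity, so the circuit reduces to the remaining gates.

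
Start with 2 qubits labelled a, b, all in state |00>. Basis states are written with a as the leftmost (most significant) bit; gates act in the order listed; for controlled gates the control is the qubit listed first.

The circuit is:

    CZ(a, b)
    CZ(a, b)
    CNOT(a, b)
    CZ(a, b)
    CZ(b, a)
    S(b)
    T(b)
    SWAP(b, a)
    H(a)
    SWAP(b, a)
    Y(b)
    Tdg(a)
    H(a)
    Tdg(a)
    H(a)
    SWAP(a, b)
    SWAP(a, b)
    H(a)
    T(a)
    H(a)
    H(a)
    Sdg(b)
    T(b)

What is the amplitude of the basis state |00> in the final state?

The final state's coefficient on |00> equals -I/2.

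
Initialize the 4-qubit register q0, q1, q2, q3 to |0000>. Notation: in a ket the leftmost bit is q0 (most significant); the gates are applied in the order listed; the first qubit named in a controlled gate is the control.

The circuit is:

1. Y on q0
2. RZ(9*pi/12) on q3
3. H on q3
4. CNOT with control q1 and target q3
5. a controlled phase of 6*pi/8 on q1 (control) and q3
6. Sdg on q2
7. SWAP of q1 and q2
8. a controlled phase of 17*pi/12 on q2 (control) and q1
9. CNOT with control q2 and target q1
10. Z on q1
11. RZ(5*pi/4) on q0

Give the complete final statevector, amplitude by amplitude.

After the circuit, the state carries amplitude sqrt(2)*exp(3*I*pi/4)/2 on |1000>, sqrt(2)*exp(3*I*pi/4)/2 on |1001>, and 0 on every other basis state.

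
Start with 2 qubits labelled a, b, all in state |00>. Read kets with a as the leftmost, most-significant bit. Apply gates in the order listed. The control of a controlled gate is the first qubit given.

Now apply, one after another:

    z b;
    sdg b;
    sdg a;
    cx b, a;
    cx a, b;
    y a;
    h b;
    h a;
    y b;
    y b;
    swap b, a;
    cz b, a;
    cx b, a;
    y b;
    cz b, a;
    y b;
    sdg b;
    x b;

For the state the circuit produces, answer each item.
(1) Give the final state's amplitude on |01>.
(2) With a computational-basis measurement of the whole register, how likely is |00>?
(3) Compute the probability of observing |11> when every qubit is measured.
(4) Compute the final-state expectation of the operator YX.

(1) |01> carries amplitude I/2 in the final state.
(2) A full measurement returns |00> with probability 1/4.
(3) A full measurement returns |11> with probability 1/4.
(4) In the final state, YX has expectation 0.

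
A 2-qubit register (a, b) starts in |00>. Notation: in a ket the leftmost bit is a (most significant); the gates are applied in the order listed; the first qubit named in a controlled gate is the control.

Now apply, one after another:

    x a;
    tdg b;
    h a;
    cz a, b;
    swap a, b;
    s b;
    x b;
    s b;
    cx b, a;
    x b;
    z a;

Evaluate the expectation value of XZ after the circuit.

In the final state, XZ has expectation 0.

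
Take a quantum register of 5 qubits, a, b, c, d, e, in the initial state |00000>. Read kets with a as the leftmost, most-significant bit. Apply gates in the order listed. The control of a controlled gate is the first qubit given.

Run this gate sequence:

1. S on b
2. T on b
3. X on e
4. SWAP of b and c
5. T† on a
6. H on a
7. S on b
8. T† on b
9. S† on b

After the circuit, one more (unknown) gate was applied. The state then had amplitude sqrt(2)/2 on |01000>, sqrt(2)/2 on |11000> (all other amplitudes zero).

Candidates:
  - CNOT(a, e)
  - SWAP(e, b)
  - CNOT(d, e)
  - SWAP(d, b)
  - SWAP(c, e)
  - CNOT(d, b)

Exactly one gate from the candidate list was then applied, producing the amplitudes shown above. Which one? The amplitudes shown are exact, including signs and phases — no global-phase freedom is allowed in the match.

It was SWAP(e, b) that produced the state shown.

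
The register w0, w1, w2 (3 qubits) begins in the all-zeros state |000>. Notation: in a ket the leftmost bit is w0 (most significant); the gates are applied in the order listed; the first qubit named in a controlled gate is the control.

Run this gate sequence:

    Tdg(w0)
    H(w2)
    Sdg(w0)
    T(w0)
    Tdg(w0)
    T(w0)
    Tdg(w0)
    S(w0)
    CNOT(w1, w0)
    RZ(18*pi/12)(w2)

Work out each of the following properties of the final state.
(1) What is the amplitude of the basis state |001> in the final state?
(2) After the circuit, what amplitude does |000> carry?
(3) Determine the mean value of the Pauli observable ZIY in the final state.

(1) The amplitude on |001> is sqrt(2)*exp(3*I*pi/4)/2. Key observation: steps 3-8 multiply out to the identity, so the circuit reduces to the remaining gates.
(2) |000> carries amplitude -sqrt(2)*exp(I*pi/4)/2 in the final state.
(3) The observable ZIY averages to -1.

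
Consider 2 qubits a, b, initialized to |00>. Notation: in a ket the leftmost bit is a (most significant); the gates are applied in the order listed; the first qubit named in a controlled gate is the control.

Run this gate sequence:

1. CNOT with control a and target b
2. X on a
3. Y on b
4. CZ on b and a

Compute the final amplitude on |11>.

|11> carries amplitude -I in the final state.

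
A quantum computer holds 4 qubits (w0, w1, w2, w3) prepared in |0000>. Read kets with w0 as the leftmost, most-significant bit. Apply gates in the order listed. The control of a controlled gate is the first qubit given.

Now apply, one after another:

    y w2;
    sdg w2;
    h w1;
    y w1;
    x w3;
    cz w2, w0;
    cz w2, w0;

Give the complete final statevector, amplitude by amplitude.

After the circuit, the state carries amplitude -sqrt(2)*I/2 on |0011>, sqrt(2)*I/2 on |0111>, and 0 on every other basis state. Key observation: the block from step 6 through step 7 cancels to the identity and can be dropped.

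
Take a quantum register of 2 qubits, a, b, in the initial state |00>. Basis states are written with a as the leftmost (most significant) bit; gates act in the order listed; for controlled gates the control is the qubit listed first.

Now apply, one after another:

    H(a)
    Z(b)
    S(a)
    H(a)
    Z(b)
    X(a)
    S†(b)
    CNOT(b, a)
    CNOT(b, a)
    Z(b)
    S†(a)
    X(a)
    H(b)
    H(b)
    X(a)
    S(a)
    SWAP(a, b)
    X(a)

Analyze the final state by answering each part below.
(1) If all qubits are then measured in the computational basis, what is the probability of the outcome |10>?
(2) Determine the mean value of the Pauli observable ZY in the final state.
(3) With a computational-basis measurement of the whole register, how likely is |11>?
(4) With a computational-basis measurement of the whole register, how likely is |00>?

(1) The probability of measuring |10> is 1/2. Key observation: steps 11-16 multiply out to the identity, so the circuit reduces to the remaining gates.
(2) In the final state, ZY has expectation -1.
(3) A full measurement returns |11> with probability 1/2.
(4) The probability of measuring |00> is 0.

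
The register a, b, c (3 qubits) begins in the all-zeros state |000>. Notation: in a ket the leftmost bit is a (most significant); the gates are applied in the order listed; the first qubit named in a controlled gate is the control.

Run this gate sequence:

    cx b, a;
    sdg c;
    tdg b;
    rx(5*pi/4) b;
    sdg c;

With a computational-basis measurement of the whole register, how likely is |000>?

Outcome |000> occurs with probability 1/2 - sqrt(2)/4.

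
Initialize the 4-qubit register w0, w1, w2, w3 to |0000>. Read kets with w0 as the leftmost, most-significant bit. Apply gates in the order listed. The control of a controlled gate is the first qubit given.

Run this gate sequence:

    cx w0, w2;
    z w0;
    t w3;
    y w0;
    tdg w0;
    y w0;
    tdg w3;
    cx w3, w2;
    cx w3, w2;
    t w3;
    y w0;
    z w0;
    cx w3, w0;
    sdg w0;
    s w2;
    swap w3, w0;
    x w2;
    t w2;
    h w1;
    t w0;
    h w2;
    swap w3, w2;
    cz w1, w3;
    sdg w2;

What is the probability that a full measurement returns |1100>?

A full measurement returns |1100> with probability 0. Key observation: steps 6-11 multiply out to the identity, so the circuit reduces to the remaining gates.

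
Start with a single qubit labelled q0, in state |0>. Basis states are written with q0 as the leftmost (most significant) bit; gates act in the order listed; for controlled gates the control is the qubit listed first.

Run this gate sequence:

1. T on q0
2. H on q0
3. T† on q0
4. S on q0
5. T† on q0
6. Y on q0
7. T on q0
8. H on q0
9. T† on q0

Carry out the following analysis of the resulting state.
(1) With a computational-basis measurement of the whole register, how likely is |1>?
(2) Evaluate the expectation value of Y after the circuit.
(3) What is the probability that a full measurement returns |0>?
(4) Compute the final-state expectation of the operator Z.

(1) Outcome |1> occurs with probability sqrt(2)/4 + 1/2.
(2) The expectation value of Y is 1/2.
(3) A full measurement returns |0> with probability 1/2 - sqrt(2)/4.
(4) The observable Z averages to -sqrt(2)/2.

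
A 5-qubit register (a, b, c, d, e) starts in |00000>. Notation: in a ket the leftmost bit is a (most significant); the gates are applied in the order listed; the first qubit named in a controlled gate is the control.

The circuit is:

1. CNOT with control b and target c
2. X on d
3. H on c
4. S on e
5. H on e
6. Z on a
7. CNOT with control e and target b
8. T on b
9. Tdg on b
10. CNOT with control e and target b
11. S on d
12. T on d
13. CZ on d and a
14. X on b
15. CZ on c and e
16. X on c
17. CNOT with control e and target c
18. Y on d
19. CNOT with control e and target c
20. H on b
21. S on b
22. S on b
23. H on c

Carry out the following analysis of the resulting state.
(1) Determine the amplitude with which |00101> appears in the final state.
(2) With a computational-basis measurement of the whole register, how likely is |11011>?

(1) The amplitude on |00101> is -exp(I*pi/4)/2.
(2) The probability of measuring |11011> is 0.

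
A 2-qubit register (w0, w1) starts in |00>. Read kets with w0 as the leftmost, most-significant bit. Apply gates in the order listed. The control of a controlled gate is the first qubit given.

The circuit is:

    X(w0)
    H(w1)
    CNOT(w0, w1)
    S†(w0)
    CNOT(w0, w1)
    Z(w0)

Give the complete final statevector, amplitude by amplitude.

The final amplitudes are 0 on |00>, 0 on |01>, sqrt(2)*I/2 on |10>, sqrt(2)*I/2 on |11>.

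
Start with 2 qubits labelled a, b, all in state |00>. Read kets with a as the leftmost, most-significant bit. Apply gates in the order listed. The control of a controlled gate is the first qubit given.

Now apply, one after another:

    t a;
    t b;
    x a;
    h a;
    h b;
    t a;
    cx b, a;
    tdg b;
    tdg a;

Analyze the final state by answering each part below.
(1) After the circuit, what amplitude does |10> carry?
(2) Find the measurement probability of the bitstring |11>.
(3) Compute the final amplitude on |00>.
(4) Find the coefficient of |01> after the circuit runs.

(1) The amplitude on |10> is -1/2.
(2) The probability of measuring |11> is 1/4.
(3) |00> carries amplitude 1/2 in the final state.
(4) |01> carries amplitude -1/2 in the final state.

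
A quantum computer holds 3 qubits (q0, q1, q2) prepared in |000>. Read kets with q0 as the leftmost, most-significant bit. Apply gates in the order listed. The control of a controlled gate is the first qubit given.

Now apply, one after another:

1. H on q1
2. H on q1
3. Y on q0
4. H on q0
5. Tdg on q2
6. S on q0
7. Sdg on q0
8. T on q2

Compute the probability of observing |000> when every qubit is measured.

Outcome |000> occurs with probability 1/2.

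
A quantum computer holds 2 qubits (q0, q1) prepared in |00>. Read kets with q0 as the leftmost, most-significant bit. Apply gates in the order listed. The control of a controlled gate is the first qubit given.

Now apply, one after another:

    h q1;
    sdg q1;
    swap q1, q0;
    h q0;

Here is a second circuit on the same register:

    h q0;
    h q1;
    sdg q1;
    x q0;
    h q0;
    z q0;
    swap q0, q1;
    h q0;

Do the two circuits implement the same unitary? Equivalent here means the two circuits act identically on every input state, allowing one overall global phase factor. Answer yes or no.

Yes — the two circuits implement the same unitary up to a global phase.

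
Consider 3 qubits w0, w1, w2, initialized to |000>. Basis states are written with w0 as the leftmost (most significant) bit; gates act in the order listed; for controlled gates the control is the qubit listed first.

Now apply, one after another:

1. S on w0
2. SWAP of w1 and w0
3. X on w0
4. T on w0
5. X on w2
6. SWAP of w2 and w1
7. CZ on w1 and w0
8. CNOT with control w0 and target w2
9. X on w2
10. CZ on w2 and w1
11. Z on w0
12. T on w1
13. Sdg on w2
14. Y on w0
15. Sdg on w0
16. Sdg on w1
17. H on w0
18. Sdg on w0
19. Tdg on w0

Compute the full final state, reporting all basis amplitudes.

The resulting statevector has amplitude -sqrt(2)*I/2 on |010>, sqrt(2)*exp(3*I*pi/4)/2 on |110>, and 0 on every other basis state.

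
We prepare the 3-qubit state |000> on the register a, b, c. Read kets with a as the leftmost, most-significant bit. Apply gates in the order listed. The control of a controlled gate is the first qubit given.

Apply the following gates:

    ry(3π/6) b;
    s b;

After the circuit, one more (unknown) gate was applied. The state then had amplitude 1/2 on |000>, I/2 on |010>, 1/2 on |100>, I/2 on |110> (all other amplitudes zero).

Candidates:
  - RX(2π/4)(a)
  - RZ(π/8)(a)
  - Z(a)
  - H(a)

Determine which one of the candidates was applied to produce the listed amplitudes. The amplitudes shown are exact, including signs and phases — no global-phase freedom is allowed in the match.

It was H(a) that produced the state shown.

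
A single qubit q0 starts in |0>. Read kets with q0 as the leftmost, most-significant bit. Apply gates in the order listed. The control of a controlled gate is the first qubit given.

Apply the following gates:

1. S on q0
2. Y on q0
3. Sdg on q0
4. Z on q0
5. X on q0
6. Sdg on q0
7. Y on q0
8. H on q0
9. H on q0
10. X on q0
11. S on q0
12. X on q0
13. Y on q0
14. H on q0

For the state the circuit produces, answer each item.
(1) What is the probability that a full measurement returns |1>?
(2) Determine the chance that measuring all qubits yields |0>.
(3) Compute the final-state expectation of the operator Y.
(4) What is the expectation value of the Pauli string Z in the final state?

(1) A full measurement returns |1> with probability 1/2.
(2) A full measurement returns |0> with probability 1/2.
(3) The expectation value of Y is 0.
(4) The expectation value of Z is 0.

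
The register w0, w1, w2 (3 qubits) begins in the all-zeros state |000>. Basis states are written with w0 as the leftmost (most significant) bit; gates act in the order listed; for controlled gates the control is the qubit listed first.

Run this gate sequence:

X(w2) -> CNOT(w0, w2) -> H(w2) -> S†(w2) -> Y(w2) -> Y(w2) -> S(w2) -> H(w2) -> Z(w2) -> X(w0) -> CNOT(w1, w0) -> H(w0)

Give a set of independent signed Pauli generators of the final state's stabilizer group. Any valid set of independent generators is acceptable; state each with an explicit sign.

The stabilizer group can be generated by -XII, +IZI, -IIZ, among other valid generating sets.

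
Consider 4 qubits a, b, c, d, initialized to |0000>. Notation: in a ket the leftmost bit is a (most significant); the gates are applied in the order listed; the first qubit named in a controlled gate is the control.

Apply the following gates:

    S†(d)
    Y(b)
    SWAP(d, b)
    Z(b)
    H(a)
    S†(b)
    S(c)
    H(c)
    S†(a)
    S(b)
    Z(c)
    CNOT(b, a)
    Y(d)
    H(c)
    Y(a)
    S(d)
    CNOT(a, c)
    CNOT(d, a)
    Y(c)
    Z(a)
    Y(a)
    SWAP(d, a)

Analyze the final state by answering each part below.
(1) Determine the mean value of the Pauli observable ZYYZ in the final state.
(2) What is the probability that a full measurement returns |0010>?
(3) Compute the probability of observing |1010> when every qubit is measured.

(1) The expectation value of ZYYZ is 0.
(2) The probability of measuring |0010> is 1/2.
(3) The probability of measuring |1010> is 0.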